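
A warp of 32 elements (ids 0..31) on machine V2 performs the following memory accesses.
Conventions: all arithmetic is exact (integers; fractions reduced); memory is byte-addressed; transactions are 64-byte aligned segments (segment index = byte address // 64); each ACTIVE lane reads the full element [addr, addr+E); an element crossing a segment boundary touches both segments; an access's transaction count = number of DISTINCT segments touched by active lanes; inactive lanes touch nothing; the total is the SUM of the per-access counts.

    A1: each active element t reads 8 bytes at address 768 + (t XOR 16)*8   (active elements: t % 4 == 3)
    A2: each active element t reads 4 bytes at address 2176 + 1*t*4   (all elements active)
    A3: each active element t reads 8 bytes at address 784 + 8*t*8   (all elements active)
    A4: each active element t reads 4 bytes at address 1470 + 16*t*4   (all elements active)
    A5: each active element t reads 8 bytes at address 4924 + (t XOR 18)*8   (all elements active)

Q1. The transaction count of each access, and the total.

A1: 4 transactions
A2: 2 transactions
A3: 32 transactions
A4: 33 transactions
A5: 5 transactions

Answer: 4,2,32,33,5; total 76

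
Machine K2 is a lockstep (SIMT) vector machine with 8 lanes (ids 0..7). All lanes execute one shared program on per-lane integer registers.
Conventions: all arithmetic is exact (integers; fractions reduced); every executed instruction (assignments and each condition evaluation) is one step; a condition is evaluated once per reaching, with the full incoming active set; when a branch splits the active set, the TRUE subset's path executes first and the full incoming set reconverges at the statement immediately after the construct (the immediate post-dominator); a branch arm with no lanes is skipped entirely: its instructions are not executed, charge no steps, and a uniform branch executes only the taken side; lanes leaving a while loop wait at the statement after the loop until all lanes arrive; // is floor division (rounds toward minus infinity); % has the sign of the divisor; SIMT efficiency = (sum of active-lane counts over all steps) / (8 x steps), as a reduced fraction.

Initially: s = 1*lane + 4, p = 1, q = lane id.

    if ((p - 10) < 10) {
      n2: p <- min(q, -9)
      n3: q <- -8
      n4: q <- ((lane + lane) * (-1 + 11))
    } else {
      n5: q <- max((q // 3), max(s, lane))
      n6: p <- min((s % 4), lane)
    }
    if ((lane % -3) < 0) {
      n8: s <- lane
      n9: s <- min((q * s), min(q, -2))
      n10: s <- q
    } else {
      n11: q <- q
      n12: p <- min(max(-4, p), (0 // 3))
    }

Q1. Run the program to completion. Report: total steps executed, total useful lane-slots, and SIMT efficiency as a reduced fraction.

Answer: 10 steps, 61 useful, 61/80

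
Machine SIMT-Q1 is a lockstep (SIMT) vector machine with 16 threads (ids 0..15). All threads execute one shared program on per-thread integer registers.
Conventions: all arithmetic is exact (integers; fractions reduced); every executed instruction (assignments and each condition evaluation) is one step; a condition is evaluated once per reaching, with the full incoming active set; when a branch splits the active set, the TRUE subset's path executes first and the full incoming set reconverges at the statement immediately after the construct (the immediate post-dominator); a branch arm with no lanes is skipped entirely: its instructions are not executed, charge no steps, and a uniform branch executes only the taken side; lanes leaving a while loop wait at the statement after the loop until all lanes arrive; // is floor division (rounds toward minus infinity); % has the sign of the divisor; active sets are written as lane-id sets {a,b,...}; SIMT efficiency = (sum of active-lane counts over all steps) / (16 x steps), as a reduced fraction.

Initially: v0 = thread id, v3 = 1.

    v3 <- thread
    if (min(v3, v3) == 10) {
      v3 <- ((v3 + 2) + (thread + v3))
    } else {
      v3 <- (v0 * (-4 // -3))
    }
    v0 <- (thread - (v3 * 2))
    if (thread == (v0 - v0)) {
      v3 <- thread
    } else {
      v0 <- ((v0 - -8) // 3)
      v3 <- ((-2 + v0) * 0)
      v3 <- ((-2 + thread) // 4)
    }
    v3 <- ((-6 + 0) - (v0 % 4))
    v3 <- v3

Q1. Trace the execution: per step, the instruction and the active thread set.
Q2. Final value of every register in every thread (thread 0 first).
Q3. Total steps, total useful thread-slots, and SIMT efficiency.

step 0: v3 <- thread                 {0,1,2,3,4,5,6,7,8,9,10,11,12,13,14,15}
step 1: eval (min(v3, v3) == 10)     {0,1,2,3,4,5,6,7,8,9,10,11,12,13,14,15}
step 2: v3 <- ((v3 + 2) + (thread + v3)) {10}
step 3: v3 <- (v0 * (-4 // -3))      {0,1,2,3,4,5,6,7,8,9,11,12,13,14,15}
step 4: v0 <- (thread - (v3 * 2))    {0,1,2,3,4,5,6,7,8,9,10,11,12,13,14,15}
step 5: eval (thread == (v0 - v0))   {0,1,2,3,4,5,6,7,8,9,10,11,12,13,14,15}
step 6: v3 <- thread                 {0}
step 7: v0 <- ((v0 - -8) // 3)       {1,2,3,4,5,6,7,8,9,10,11,12,13,14,15}
step 8: v3 <- ((-2 + v0) * 0)        {1,2,3,4,5,6,7,8,9,10,11,12,13,14,15}
step 9: v3 <- ((-2 + thread) // 4)   {1,2,3,4,5,6,7,8,9,10,11,12,13,14,15}
step 10: v3 <- ((-6 + 0) - (v0 % 4))  {0,1,2,3,4,5,6,7,8,9,10,11,12,13,14,15}
step 11: v3 <- v3                     {0,1,2,3,4,5,6,7,8,9,10,11,12,13,14,15}

Answer: 12 steps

v0: 0,2,2,1,1,1,0,0,0,-1,-16,-1,-2,-2,-2,-3
v3: -6,-8,-8,-7,-7,-7,-6,-6,-6,-9,-6,-9,-8,-8,-8,-7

steps = 12; useful = 158; efficiency = 158/192 = 79/96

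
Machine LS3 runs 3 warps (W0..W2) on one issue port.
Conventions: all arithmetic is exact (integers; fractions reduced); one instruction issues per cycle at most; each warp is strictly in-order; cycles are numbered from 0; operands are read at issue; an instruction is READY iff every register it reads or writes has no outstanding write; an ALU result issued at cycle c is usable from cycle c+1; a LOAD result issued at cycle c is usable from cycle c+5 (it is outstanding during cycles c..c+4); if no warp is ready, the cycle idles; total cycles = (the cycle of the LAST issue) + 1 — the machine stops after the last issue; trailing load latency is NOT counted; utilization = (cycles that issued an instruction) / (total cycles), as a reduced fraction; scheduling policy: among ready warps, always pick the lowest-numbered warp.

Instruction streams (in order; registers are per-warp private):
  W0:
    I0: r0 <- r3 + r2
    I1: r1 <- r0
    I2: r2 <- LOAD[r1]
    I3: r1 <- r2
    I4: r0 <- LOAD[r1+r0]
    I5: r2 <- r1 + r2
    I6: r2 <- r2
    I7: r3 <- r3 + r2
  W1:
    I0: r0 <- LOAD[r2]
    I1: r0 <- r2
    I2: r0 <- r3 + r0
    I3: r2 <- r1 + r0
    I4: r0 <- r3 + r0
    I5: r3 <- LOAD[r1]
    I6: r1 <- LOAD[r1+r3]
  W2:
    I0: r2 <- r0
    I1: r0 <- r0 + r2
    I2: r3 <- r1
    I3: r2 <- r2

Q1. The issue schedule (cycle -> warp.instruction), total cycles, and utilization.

cycle 0: W0.I0
cycle 1: W0.I1
cycle 2: W0.I2
cycle 3: W1.I0
cycle 4: W2.I0
cycle 5: W2.I1
cycle 6: W2.I2
cycle 7: W0.I3
cycle 8: W0.I4
cycle 9: W0.I5
cycle 10: W0.I6
cycle 11: W0.I7
cycle 12: W1.I1
cycle 13: W1.I2
cycle 14: W1.I3
cycle 15: W1.I4
cycle 16: W1.I5
cycle 17: W2.I3
cycle 18: idle
cycle 19: idle
cycle 20: idle
cycle 21: W1.I6

Answer: 22 cycles, utilization 19/22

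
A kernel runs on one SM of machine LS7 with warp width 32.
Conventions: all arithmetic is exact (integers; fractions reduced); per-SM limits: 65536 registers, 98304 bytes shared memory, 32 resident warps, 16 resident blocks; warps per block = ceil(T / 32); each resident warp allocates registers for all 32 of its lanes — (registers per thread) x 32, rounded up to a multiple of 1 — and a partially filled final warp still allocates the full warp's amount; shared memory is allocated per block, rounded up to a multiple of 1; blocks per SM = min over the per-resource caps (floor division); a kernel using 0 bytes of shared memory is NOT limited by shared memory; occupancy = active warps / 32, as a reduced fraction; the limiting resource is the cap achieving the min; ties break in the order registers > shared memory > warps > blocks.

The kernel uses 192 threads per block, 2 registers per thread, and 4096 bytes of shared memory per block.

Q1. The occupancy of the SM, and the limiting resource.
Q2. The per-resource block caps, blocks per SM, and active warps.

Answer: occupancy 15/16, limited by warps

registers: 170 blocks
shared memory: 24 blocks
warps: 5 blocks
blocks: 16 blocks

Answer: 5 blocks, 30 active warps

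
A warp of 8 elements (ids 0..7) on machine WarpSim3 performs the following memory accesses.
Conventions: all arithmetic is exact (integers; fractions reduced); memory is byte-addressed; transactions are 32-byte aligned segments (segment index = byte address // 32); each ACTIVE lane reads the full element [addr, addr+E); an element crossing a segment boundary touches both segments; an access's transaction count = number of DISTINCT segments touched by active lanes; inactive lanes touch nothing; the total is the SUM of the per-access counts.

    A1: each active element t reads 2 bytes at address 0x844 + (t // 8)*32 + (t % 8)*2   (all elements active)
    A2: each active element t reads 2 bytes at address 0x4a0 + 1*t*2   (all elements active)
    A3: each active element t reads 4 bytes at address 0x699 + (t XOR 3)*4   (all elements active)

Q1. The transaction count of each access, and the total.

A1: 1 transaction
A2: 1 transaction
A3: 2 transactions

Answer: 1,1,2; total 4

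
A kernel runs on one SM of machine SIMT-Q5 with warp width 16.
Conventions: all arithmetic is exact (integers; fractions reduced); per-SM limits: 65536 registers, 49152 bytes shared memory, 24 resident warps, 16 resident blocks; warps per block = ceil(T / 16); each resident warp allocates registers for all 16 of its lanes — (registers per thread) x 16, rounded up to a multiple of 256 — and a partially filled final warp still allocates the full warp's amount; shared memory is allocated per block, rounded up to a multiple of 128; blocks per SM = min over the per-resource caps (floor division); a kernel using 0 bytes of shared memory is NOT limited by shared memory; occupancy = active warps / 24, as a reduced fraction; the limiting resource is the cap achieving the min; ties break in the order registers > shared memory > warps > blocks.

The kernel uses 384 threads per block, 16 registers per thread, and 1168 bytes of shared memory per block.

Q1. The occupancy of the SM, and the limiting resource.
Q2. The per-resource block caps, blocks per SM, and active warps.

Answer: occupancy 1, limited by warps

registers: 10 blocks
shared memory: 38 blocks
warps: 1 block
blocks: 16 blocks

Answer: 1 block, 24 active warps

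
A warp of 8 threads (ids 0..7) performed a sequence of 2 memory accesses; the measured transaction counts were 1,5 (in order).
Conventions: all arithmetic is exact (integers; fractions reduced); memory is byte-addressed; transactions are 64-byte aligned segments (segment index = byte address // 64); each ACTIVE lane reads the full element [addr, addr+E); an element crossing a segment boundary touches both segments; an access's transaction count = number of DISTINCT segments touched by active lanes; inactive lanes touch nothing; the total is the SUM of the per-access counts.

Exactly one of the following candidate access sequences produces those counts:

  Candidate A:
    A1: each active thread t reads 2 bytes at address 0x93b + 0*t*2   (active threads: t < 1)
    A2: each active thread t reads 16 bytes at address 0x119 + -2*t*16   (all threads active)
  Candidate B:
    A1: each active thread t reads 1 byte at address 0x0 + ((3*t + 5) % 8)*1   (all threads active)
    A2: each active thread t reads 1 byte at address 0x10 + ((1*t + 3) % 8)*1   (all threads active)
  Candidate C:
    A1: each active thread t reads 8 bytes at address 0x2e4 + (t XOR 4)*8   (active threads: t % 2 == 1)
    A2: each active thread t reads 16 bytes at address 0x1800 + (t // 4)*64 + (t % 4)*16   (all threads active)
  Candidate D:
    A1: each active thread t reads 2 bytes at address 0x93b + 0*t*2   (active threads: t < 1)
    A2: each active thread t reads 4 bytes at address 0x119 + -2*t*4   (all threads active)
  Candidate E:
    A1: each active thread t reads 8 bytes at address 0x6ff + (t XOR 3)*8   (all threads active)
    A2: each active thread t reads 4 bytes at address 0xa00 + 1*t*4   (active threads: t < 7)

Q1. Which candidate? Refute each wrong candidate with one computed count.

B: A2 gives 1 transaction, not 5
C: A1 gives 2 transactions, not 1
D: A2 gives 2 transactions, not 5
E: A1 gives 2 transactions, not 1
A: all counts match (1,5)

Answer: A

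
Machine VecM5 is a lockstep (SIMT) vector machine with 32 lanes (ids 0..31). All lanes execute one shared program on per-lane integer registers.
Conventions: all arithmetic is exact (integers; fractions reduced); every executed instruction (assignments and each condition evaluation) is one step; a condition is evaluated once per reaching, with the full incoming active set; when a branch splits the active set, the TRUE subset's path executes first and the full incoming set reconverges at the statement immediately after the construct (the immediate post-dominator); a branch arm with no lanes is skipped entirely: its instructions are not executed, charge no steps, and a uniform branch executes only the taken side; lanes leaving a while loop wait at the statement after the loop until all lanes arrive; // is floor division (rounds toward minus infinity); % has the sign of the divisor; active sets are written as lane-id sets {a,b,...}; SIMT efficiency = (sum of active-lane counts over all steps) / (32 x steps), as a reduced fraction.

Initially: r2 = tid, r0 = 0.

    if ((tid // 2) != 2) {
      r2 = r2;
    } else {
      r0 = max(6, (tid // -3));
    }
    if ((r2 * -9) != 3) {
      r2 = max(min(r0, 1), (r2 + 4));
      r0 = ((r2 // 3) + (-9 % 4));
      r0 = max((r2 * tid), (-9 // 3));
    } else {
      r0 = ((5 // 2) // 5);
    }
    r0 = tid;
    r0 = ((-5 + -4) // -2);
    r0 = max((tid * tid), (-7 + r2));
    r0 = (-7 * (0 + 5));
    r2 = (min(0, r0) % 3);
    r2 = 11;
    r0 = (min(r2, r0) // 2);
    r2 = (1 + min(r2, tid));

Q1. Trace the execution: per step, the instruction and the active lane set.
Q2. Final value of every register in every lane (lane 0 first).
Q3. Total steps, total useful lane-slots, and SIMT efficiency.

step 0: eval ((tid // 2) != 2)       {0,1,2,3,4,5,6,7,8,9,10,11,12,13,14,15,16,17,18,19,20,21,22,23,24,25,26,27,28,29,30,31}
step 1: r2 <- r2                     {0,1,2,3,6,7,8,9,10,11,12,13,14,15,16,17,18,19,20,21,22,23,24,25,26,27,28,29,30,31}
step 2: r0 <- max(6, (tid // -3))    {4,5}
step 3: eval ((r2 * -9) != 3)        {0,1,2,3,4,5,6,7,8,9,10,11,12,13,14,15,16,17,18,19,20,21,22,23,24,25,26,27,28,29,30,31}
step 4: r2 <- max(min(r0, 1), (r2 + 4)) {0,1,2,3,4,5,6,7,8,9,10,11,12,13,14,15,16,17,18,19,20,21,22,23,24,25,26,27,28,29,30,31}
step 5: r0 <- ((r2 // 3) + (-9 % 4)) {0,1,2,3,4,5,6,7,8,9,10,11,12,13,14,15,16,17,18,19,20,21,22,23,24,25,26,27,28,29,30,31}
step 6: r0 <- max((r2 * tid), (-9 // 3)) {0,1,2,3,4,5,6,7,8,9,10,11,12,13,14,15,16,17,18,19,20,21,22,23,24,25,26,27,28,29,30,31}
step 7: r0 <- tid                    {0,1,2,3,4,5,6,7,8,9,10,11,12,13,14,15,16,17,18,19,20,21,22,23,24,25,26,27,28,29,30,31}
step 8: r0 <- ((-5 + -4) // -2)      {0,1,2,3,4,5,6,7,8,9,10,11,12,13,14,15,16,17,18,19,20,21,22,23,24,25,26,27,28,29,30,31}
step 9: r0 <- max((tid * tid), (-7 + r2)) {0,1,2,3,4,5,6,7,8,9,10,11,12,13,14,15,16,17,18,19,20,21,22,23,24,25,26,27,28,29,30,31}
step 10: r0 <- (-7 * (0 + 5))         {0,1,2,3,4,5,6,7,8,9,10,11,12,13,14,15,16,17,18,19,20,21,22,23,24,25,26,27,28,29,30,31}
step 11: r2 <- (min(0, r0) % 3)       {0,1,2,3,4,5,6,7,8,9,10,11,12,13,14,15,16,17,18,19,20,21,22,23,24,25,26,27,28,29,30,31}
step 12: r2 <- 11                     {0,1,2,3,4,5,6,7,8,9,10,11,12,13,14,15,16,17,18,19,20,21,22,23,24,25,26,27,28,29,30,31}
step 13: r0 <- (min(r2, r0) // 2)     {0,1,2,3,4,5,6,7,8,9,10,11,12,13,14,15,16,17,18,19,20,21,22,23,24,25,26,27,28,29,30,31}
step 14: r2 <- (1 + min(r2, tid))     {0,1,2,3,4,5,6,7,8,9,10,11,12,13,14,15,16,17,18,19,20,21,22,23,24,25,26,27,28,29,30,31}

Answer: 15 steps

r2: 1,2,3,4,5,6,7,8,9,10,11,12,12,12,12,12,12,12,12,12,12,12,12,12,12,12,12,12,12,12,12,12
r0: -18,-18,-18,-18,-18,-18,-18,-18,-18,-18,-18,-18,-18,-18,-18,-18,-18,-18,-18,-18,-18,-18,-18,-18,-18,-18,-18,-18,-18,-18,-18,-18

steps = 15; useful = 448; efficiency = 448/480 = 14/15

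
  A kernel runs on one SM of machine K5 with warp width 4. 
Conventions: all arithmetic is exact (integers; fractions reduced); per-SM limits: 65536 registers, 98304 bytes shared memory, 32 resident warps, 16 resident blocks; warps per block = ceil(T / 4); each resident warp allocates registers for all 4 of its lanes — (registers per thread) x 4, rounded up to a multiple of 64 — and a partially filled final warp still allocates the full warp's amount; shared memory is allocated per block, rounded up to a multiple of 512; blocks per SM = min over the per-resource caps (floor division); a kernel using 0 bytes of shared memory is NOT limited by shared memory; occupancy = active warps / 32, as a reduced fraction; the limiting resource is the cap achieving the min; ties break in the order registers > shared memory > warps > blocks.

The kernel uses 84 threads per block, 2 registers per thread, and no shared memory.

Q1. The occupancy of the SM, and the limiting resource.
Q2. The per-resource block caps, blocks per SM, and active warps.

Answer: occupancy 21/32, limited by warps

registers: 48 blocks
shared memory: no limit (kernel uses none)
warps: 1 block
blocks: 16 blocks

Answer: 1 block, 21 active warps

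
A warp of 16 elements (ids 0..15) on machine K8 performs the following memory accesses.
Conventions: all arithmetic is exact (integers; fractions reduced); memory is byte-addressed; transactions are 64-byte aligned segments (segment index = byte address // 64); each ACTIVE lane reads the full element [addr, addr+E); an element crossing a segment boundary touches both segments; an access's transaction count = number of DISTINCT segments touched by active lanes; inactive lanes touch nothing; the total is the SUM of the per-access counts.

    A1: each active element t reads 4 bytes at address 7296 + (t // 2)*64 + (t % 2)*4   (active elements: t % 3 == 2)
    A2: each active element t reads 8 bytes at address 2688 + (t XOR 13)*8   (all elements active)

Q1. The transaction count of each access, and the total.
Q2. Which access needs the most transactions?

A1: 5 transactions
A2: 2 transactions

Answer: 5,2; total 7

Answer: A1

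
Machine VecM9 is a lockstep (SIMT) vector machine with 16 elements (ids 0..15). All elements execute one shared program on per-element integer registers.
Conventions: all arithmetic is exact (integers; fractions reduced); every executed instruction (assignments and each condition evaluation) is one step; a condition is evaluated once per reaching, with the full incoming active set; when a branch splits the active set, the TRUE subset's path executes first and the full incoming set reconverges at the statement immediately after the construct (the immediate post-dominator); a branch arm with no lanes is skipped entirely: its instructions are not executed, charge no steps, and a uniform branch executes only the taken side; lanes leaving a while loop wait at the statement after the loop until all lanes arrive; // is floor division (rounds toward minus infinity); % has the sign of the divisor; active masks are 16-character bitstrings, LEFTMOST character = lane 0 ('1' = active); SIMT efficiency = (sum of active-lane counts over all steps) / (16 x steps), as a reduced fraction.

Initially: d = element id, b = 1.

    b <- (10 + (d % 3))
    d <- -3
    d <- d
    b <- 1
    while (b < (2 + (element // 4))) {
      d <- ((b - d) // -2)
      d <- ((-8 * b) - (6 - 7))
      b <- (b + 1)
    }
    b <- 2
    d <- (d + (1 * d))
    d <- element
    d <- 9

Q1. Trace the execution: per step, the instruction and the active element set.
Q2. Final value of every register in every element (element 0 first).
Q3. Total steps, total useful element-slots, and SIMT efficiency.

step 0: b <- (10 + (d % 3))          1111111111111111
step 1: d <- -3                      1111111111111111
step 2: d <- d                       1111111111111111
step 3: b <- 1                       1111111111111111
step 4: eval (b < (2 + (element // 4))) 1111111111111111
step 5: d <- ((b - d) // -2)         1111111111111111
step 6: d <- ((-8 * b) - (6 - 7))    1111111111111111
step 7: b <- (b + 1)                 1111111111111111
step 8: eval (b < (2 + (element // 4))) 1111111111111111
step 9: d <- ((b - d) // -2)         0000111111111111
step 10: d <- ((-8 * b) - (6 - 7))    0000111111111111
step 11: b <- (b + 1)                 0000111111111111
step 12: eval (b < (2 + (element // 4))) 0000111111111111
step 13: d <- ((b - d) // -2)         0000000011111111
step 14: d <- ((-8 * b) - (6 - 7))    0000000011111111
step 15: b <- (b + 1)                 0000000011111111
step 16: eval (b < (2 + (element // 4))) 0000000011111111
step 17: d <- ((b - d) // -2)         0000000000001111
step 18: d <- ((-8 * b) - (6 - 7))    0000000000001111
step 19: b <- (b + 1)                 0000000000001111
step 20: eval (b < (2 + (element // 4))) 0000000000001111
step 21: b <- 2                       1111111111111111
step 22: d <- (d + (1 * d))           1111111111111111
step 23: d <- element                 1111111111111111
step 24: d <- 9                       1111111111111111

Answer: 25 steps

d: 9,9,9,9,9,9,9,9,9,9,9,9,9,9,9,9
b: 2,2,2,2,2,2,2,2,2,2,2,2,2,2,2,2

steps = 25; useful = 304; efficiency = 304/400 = 19/25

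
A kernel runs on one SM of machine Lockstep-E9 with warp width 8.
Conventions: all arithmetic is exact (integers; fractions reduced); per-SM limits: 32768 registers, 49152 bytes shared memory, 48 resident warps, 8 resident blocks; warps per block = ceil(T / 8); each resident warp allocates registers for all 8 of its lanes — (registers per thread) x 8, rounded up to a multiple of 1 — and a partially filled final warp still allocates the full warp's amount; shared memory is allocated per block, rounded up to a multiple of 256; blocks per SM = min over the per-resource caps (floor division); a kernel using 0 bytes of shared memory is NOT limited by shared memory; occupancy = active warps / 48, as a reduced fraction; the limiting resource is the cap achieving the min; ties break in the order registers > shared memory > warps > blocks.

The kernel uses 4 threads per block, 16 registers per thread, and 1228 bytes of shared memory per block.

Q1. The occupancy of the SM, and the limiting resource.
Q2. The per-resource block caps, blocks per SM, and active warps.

Answer: occupancy 1/6, limited by blocks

registers: 256 blocks
shared memory: 38 blocks
warps: 48 blocks
blocks: 8 blocks

Answer: 8 blocks, 8 active warps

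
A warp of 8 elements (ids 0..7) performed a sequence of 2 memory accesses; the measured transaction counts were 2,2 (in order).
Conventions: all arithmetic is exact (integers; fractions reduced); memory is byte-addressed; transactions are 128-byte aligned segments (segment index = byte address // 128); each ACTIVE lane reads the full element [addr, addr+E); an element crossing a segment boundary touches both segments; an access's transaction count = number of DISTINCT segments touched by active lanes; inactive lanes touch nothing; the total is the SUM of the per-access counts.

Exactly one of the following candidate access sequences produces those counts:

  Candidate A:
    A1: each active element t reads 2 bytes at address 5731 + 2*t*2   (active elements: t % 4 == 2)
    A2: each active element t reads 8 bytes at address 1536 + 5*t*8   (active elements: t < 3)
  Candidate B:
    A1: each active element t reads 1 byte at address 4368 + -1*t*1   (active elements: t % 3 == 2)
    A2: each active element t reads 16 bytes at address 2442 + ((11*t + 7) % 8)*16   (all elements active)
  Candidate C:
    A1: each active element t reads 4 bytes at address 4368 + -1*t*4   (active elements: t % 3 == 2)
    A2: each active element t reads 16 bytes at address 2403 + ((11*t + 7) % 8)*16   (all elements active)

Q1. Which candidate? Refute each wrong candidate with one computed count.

A: A1 gives 1 transaction, not 2
B: A1 gives 1 transaction, not 2
C: all counts match (2,2)

Answer: C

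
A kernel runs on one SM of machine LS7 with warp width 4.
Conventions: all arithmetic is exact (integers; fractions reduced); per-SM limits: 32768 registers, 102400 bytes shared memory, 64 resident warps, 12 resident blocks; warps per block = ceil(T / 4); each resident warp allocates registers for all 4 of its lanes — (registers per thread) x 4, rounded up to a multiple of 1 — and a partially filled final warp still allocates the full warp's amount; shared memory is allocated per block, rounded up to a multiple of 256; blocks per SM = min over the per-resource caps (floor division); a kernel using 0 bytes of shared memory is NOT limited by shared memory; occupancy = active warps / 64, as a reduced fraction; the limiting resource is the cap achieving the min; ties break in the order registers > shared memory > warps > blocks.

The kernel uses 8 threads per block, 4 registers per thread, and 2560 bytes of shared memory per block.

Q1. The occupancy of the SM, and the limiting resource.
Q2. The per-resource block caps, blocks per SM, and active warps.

Answer: occupancy 3/8, limited by blocks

registers: 1024 blocks
shared memory: 40 blocks
warps: 32 blocks
blocks: 12 blocks

Answer: 12 blocks, 24 active warps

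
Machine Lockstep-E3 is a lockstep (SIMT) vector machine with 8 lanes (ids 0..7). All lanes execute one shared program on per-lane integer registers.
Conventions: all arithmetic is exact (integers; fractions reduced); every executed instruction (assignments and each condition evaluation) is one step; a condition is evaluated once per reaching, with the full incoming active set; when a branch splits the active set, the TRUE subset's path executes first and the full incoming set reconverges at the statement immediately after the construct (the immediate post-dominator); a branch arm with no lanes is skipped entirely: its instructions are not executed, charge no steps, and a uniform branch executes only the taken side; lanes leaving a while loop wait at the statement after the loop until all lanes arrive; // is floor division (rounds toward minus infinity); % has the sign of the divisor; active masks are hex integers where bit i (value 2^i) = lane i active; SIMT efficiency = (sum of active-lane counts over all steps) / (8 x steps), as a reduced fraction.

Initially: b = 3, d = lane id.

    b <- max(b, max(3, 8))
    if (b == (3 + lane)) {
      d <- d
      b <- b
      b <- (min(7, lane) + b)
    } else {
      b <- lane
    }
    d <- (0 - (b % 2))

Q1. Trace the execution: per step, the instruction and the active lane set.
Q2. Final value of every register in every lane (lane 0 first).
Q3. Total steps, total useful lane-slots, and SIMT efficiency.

step 0: b <- max(b, max(3, 8))       0xff
step 1: eval (b == (3 + lane))       0xff
step 2: d <- d                       0x20
step 3: b <- b                       0x20
step 4: b <- (min(7, lane) + b)      0x20
step 5: b <- lane                    0xdf
step 6: d <- (0 - (b % 2))           0xff

Answer: 7 steps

b: 0,1,2,3,4,13,6,7
d: 0,-1,0,-1,0,-1,0,-1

steps = 7; useful = 34; efficiency = 34/56 = 17/28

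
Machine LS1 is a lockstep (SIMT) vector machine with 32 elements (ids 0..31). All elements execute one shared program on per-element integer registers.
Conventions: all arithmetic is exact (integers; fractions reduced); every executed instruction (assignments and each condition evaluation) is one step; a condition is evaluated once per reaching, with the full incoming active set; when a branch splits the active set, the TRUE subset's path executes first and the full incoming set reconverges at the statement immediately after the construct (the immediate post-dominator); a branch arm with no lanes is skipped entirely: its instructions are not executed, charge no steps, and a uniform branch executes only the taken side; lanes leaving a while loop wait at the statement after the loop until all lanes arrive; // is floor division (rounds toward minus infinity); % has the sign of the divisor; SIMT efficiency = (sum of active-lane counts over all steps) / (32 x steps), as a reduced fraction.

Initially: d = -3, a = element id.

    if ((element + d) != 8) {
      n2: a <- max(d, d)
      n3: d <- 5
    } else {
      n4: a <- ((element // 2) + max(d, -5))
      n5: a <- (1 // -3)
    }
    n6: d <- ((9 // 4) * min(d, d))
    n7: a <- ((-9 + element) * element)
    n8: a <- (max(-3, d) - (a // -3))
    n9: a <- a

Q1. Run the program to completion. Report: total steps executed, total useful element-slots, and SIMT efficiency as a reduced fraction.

Answer: 9 steps, 224 useful, 7/9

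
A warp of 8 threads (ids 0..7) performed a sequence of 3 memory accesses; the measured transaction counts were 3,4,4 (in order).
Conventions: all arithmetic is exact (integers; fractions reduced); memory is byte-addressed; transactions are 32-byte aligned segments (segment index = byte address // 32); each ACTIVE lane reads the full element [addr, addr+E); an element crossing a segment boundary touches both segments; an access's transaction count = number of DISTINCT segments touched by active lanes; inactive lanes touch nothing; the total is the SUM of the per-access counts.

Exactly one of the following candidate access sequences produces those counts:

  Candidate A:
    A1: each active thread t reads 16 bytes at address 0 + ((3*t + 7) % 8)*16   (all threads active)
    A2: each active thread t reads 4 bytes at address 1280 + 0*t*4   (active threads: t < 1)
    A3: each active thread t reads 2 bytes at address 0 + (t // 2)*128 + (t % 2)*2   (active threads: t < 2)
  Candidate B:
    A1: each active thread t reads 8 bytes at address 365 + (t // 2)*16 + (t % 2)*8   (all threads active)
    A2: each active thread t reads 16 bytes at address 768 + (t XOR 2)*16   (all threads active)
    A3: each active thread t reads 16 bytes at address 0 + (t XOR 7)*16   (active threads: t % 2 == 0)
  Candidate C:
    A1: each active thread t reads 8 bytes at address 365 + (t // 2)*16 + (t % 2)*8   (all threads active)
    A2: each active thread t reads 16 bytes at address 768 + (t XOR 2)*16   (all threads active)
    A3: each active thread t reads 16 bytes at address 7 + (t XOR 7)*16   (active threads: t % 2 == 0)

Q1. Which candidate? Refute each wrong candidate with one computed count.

A: A1 gives 4 transactions, not 3
C: A3 gives 5 transactions, not 4
B: all counts match (3,4,4)

Answer: B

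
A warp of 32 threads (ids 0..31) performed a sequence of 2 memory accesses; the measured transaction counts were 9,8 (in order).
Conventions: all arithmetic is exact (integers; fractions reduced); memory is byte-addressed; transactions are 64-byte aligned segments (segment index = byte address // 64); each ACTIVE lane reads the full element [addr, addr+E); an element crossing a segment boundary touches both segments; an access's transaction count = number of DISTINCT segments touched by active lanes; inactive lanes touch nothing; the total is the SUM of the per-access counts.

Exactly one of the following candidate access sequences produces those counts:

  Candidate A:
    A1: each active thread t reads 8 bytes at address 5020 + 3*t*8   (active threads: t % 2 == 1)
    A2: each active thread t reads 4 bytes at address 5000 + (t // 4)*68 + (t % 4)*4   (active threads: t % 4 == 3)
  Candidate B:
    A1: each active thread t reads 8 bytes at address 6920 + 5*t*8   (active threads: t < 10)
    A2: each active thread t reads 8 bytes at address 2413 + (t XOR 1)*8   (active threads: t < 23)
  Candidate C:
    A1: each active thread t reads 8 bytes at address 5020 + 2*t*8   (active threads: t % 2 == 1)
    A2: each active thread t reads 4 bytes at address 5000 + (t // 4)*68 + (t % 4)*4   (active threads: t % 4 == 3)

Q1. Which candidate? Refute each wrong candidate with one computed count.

A: A1 gives 13 transactions, not 9
B: A1 gives 6 transactions, not 9
C: all counts match (9,8)

Answer: C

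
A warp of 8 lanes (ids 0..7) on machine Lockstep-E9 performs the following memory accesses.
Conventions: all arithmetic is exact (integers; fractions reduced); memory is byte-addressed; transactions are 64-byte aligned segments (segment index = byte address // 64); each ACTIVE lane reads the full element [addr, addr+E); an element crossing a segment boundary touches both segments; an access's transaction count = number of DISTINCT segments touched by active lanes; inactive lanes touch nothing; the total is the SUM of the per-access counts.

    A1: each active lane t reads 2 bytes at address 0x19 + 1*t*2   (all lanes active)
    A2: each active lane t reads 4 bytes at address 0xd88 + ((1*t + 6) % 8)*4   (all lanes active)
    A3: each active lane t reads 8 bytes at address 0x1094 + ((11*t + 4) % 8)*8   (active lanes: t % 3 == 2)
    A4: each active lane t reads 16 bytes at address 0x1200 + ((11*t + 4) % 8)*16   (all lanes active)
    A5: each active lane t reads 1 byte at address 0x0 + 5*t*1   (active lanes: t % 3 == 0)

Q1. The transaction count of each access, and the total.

A1: 1 transaction
A2: 1 transaction
A3: 1 transaction
A4: 2 transactions
A5: 1 transaction

Answer: 1,1,1,2,1; total 6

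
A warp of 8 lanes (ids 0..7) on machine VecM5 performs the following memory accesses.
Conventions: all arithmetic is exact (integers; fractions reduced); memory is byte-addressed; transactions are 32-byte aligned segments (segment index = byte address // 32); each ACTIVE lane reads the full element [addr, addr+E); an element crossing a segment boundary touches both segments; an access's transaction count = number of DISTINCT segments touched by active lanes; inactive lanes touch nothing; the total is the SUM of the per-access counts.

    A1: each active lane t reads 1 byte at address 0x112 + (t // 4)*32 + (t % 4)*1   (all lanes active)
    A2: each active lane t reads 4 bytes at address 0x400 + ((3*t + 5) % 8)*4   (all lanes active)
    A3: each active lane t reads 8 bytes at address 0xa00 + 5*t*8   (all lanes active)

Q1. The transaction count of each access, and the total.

A1: 2 transactions
A2: 1 transaction
A3: 8 transactions

Answer: 2,1,8; total 11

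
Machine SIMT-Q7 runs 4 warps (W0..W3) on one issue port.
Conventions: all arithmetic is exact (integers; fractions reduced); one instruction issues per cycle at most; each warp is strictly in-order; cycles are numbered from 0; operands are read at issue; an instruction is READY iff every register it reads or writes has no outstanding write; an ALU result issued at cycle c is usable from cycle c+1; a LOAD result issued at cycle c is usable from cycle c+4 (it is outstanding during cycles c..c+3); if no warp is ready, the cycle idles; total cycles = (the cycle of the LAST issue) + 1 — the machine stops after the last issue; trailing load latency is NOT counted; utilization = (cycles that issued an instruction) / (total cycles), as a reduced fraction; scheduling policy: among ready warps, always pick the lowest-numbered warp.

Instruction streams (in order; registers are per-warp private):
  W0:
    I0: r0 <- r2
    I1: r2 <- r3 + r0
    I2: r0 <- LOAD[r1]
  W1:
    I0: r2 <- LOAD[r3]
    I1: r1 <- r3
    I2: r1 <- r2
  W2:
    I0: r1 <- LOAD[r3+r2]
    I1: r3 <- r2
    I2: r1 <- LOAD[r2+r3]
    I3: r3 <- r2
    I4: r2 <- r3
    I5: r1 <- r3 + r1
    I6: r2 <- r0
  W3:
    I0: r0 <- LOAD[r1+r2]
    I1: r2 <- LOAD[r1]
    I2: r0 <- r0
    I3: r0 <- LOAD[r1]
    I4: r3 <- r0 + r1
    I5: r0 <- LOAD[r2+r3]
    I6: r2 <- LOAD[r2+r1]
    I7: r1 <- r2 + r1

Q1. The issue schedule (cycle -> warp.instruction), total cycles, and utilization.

cycle 0: W0.I0
cycle 1: W0.I1
cycle 2: W0.I2
cycle 3: W1.I0
cycle 4: W1.I1
cycle 5: W2.I0
cycle 6: W2.I1
cycle 7: W1.I2
cycle 8: W3.I0
cycle 9: W2.I2
cycle 10: W2.I3
cycle 11: W2.I4
cycle 12: W3.I1
cycle 13: W2.I5
cycle 14: W2.I6
cycle 15: W3.I2
cycle 16: W3.I3
cycle 17: idle
cycle 18: idle
cycle 19: idle
cycle 20: W3.I4
cycle 21: W3.I5
cycle 22: W3.I6
cycle 23: idle
cycle 24: idle
cycle 25: idle
cycle 26: W3.I7

Answer: 27 cycles, utilization 7/9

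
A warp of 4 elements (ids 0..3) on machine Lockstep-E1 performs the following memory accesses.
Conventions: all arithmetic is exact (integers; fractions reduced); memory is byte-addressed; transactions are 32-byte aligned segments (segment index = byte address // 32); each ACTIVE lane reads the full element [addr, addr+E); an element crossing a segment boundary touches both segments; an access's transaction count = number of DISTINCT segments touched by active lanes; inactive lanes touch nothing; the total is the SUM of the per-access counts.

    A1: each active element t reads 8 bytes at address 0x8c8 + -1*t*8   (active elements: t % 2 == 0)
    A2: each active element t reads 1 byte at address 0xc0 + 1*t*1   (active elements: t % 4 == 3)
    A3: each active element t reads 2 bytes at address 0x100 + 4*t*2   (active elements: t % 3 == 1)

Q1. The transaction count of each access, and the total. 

A1: 2 transactions
A2: 1 transaction
A3: 1 transaction

Answer: 2,1,1; total 4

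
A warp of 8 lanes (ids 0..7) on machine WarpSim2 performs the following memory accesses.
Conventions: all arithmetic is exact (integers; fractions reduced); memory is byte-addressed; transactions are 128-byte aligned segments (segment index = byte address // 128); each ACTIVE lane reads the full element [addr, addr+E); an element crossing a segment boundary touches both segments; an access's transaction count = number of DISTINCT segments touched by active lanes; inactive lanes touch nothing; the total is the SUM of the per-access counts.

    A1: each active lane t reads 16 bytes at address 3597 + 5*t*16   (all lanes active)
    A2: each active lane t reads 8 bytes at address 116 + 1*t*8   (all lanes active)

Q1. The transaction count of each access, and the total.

A1: 5 transactions
A2: 2 transactions

Answer: 5,2; total 7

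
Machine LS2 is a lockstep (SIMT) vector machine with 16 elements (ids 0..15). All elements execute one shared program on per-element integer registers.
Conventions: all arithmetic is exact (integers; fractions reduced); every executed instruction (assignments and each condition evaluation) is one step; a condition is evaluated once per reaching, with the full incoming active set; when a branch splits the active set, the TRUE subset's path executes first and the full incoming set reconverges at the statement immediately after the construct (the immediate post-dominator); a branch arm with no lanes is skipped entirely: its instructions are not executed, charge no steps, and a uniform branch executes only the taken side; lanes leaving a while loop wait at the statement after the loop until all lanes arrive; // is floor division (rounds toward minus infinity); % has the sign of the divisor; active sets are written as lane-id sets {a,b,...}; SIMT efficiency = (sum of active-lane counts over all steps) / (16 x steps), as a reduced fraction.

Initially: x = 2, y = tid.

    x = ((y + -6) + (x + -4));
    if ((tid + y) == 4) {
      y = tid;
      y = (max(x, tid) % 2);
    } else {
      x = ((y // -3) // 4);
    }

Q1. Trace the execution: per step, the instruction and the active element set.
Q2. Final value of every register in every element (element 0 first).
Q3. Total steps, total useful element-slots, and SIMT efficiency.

step 0: x <- ((y + -6) + (x + -4))   {0,1,2,3,4,5,6,7,8,9,10,11,12,13,14,15}
step 1: eval ((tid + y) == 4)        {0,1,2,3,4,5,6,7,8,9,10,11,12,13,14,15}
step 2: y <- tid                     {2}
step 3: y <- (max(x, tid) % 2)       {2}
step 4: x <- ((y // -3) // 4)        {0,1,3,4,5,6,7,8,9,10,11,12,13,14,15}

Answer: 5 steps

x: 0,-1,-6,-1,-1,-1,-1,-1,-1,-1,-1,-1,-1,-2,-2,-2
y: 0,1,0,3,4,5,6,7,8,9,10,11,12,13,14,15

steps = 5; useful = 49; efficiency = 49/80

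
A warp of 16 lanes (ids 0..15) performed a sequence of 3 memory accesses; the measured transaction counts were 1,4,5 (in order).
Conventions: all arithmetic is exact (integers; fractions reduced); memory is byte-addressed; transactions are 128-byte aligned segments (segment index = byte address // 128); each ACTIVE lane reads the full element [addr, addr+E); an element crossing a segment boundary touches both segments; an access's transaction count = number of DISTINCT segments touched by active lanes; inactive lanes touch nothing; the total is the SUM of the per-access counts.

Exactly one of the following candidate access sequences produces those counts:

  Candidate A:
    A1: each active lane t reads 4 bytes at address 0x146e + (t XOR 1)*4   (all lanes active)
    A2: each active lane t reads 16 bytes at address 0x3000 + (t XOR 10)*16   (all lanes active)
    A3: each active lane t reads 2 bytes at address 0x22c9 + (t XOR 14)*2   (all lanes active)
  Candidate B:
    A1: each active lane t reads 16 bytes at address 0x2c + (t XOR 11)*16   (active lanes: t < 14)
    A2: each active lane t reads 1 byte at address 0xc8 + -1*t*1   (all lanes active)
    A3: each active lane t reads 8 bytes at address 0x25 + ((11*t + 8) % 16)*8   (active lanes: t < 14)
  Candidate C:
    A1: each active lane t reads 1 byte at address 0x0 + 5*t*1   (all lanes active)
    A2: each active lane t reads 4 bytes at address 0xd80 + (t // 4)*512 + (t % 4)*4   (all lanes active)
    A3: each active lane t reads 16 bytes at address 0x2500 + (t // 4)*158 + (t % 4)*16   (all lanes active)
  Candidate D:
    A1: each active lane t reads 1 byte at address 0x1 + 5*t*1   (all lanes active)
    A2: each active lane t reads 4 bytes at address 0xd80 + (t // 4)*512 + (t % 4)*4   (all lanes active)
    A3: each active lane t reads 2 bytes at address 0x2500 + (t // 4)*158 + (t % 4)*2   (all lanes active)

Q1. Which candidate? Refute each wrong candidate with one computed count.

A: A1 gives 2 transactions, not 1
B: A1 gives 3 transactions, not 1
D: A3 gives 4 transactions, not 5
C: all counts match (1,4,5)

Answer: C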